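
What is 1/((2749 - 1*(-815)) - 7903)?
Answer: -1/4339 ≈ -0.00023047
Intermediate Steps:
1/((2749 - 1*(-815)) - 7903) = 1/((2749 + 815) - 7903) = 1/(3564 - 7903) = 1/(-4339) = -1/4339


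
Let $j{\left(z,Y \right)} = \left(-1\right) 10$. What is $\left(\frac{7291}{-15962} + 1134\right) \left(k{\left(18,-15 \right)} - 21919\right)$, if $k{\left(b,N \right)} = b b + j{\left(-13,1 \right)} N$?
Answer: $- \frac{16870331155}{694} \approx -2.4309 \cdot 10^{7}$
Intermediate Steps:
$j{\left(z,Y \right)} = -10$
$k{\left(b,N \right)} = b^{2} - 10 N$ ($k{\left(b,N \right)} = b b - 10 N = b^{2} - 10 N$)
$\left(\frac{7291}{-15962} + 1134\right) \left(k{\left(18,-15 \right)} - 21919\right) = \left(\frac{7291}{-15962} + 1134\right) \left(\left(18^{2} - -150\right) - 21919\right) = \left(7291 \left(- \frac{1}{15962}\right) + 1134\right) \left(\left(324 + 150\right) - 21919\right) = \left(- \frac{317}{694} + 1134\right) \left(474 - 21919\right) = \frac{786679}{694} \left(-21445\right) = - \frac{16870331155}{694}$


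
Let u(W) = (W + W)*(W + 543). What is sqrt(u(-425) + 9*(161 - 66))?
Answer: I*sqrt(99445) ≈ 315.35*I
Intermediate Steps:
u(W) = 2*W*(543 + W) (u(W) = (2*W)*(543 + W) = 2*W*(543 + W))
sqrt(u(-425) + 9*(161 - 66)) = sqrt(2*(-425)*(543 - 425) + 9*(161 - 66)) = sqrt(2*(-425)*118 + 9*95) = sqrt(-100300 + 855) = sqrt(-99445) = I*sqrt(99445)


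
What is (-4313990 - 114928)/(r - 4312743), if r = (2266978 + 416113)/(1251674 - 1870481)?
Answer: 1370322730413/1334379120346 ≈ 1.0269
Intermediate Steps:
r = -2683091/618807 (r = 2683091/(-618807) = 2683091*(-1/618807) = -2683091/618807 ≈ -4.3359)
(-4313990 - 114928)/(r - 4312743) = (-4313990 - 114928)/(-2683091/618807 - 4312743) = -4428918/(-2668758240692/618807) = -4428918*(-618807/2668758240692) = 1370322730413/1334379120346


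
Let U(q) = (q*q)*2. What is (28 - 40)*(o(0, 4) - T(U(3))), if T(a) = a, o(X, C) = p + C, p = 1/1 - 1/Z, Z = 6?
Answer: 158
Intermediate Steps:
p = ⅚ (p = 1/1 - 1/6 = 1*1 - 1*⅙ = 1 - ⅙ = ⅚ ≈ 0.83333)
o(X, C) = ⅚ + C
U(q) = 2*q² (U(q) = q²*2 = 2*q²)
(28 - 40)*(o(0, 4) - T(U(3))) = (28 - 40)*((⅚ + 4) - 2*3²) = -12*(29/6 - 2*9) = -12*(29/6 - 1*18) = -12*(29/6 - 18) = -12*(-79/6) = 158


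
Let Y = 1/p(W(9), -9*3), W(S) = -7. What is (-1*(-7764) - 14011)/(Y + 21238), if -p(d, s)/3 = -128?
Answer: -2398848/8155393 ≈ -0.29414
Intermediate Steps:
p(d, s) = 384 (p(d, s) = -3*(-128) = 384)
Y = 1/384 ≈ 0.0026042
(-1*(-7764) - 14011)/(Y + 21238) = (-1*(-7764) - 14011)/(1/384 + 21238) = (7764 - 14011)/(8155393/384) = -6247*384/8155393 = -2398848/8155393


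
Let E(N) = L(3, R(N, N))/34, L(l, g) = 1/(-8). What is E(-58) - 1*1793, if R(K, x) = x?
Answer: -487697/272 ≈ -1793.0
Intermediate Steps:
L(l, g) = -⅛ (L(l, g) = 1*(-⅛) = -⅛)
E(N) = -1/272 (E(N) = -⅛/34 = -⅛*1/34 = -1/272)
E(-58) - 1*1793 = -1/272 - 1*1793 = -1/272 - 1793 = -487697/272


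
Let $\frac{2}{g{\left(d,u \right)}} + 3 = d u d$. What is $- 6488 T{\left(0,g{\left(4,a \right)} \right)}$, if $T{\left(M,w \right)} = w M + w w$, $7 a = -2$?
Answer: $- \frac{1271648}{2809} \approx -452.71$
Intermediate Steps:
$a = - \frac{2}{7}$ ($a = \frac{1}{7} \left(-2\right) = - \frac{2}{7} \approx -0.28571$)
$g{\left(d,u \right)} = \frac{2}{-3 + u d^{2}}$ ($g{\left(d,u \right)} = \frac{2}{-3 + d u d} = \frac{2}{-3 + u d^{2}}$)
$T{\left(M,w \right)} = w^{2} + M w$ ($T{\left(M,w \right)} = M w + w^{2} = w^{2} + M w$)
$- 6488 T{\left(0,g{\left(4,a \right)} \right)} = - 6488 \frac{2}{-3 - \frac{2 \cdot 4^{2}}{7}} \left(0 + \frac{2}{-3 - \frac{2 \cdot 4^{2}}{7}}\right) = - 6488 \frac{2}{-3 - \frac{32}{7}} \left(0 + \frac{2}{-3 - \frac{32}{7}}\right) = - 6488 \frac{2}{- \frac{53}{7}} \left(0 + \frac{2}{- \frac{53}{7}}\right) = - 6488 \cdot 2 \left(- \frac{7}{53}\right) \left(0 + 2 \left(- \frac{7}{53}\right)\right) = - 6488 \left(- \frac{14 \left(0 - \frac{14}{53}\right)}{53}\right) = - 6488 \left(\left(- \frac{14}{53}\right) \left(- \frac{14}{53}\right)\right) = \left(-6488\right) \frac{196}{2809} = - \frac{1271648}{2809}$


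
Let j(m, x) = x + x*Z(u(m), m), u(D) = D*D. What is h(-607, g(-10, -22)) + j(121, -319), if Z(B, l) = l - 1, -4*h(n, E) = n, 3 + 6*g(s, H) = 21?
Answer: -153789/4 ≈ -38447.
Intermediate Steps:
u(D) = D²
g(s, H) = 3 (g(s, H) = -½ + (⅙)*21 = -½ + 7/2 = 3)
h(n, E) = -n/4
Z(B, l) = -1 + l
j(m, x) = x + x*(-1 + m)
h(-607, g(-10, -22)) + j(121, -319) = -¼*(-607) + 121*(-319) = 607/4 - 38599 = -153789/4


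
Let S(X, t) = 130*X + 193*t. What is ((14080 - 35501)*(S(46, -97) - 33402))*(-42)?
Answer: -41514026526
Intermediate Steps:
((14080 - 35501)*(S(46, -97) - 33402))*(-42) = ((14080 - 35501)*((130*46 + 193*(-97)) - 33402))*(-42) = -21421*((5980 - 18721) - 33402)*(-42) = -21421*(-12741 - 33402)*(-42) = -21421*(-46143)*(-42) = 988429203*(-42) = -41514026526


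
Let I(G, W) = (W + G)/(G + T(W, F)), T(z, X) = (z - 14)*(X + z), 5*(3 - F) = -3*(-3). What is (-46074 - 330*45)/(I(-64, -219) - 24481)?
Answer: 1286598109/516991916 ≈ 2.4886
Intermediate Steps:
F = 6/5 (F = 3 - (-3)*(-3)/5 = 3 - ⅕*9 = 3 - 9/5 = 6/5 ≈ 1.2000)
T(z, X) = (-14 + z)*(X + z)
I(G, W) = (G + W)/(-84/5 + G + W² - 64*W/5) (I(G, W) = (W + G)/(G + (W² - 14*6/5 - 14*W + 6*W/5)) = (G + W)/(G + (W² - 84/5 - 14*W + 6*W/5)) = (G + W)/(G + (-84/5 + W² - 64*W/5)) = (G + W)/(-84/5 + G + W² - 64*W/5))
(-46074 - 330*45)/(I(-64, -219) - 24481) = (-46074 - 330*45)/(5*(-64 - 219)/(-84 - 64*(-219) + 5*(-64) + 5*(-219)²) - 24481) = (-46074 - 14850)/(5*(-283)/(-84 + 14016 - 320 + 5*47961) - 24481) = -60924/(5*(-283)/(-84 + 14016 - 320 + 239805) - 24481) = -60924/(5*(-283)/253417 - 24481) = -60924/(5*(1/253417)*(-283) - 24481) = -60924/(-1415/253417 - 24481) = -60924/(-6203902992/253417) = -60924*(-253417/6203902992) = 1286598109/516991916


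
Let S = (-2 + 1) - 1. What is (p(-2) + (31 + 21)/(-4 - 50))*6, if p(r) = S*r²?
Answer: -484/9 ≈ -53.778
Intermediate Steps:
S = -2 (S = -1 - 1 = -2)
p(r) = -2*r²
(p(-2) + (31 + 21)/(-4 - 50))*6 = (-2*(-2)² + (31 + 21)/(-4 - 50))*6 = (-2*4 + 52/(-54))*6 = (-8 + 52*(-1/54))*6 = (-8 - 26/27)*6 = -242/27*6 = -484/9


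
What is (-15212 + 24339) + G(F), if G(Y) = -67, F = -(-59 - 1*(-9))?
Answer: 9060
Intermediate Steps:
F = 50 (F = -(-59 + 9) = -1*(-50) = 50)
(-15212 + 24339) + G(F) = (-15212 + 24339) - 67 = 9127 - 67 = 9060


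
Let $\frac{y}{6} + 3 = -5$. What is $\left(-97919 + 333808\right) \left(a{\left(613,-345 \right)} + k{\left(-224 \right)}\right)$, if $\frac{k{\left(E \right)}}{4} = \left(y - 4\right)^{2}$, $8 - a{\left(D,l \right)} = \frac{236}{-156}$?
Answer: $\frac{99591156355}{39} \approx 2.5536 \cdot 10^{9}$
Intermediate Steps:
$a{\left(D,l \right)} = \frac{371}{39}$ ($a{\left(D,l \right)} = 8 - \frac{236}{-156} = 8 - 236 \left(- \frac{1}{156}\right) = 8 - - \frac{59}{39} = 8 + \frac{59}{39} = \frac{371}{39}$)
$y = -48$ ($y = -18 + 6 \left(-5\right) = -18 - 30 = -48$)
$k{\left(E \right)} = 10816$ ($k{\left(E \right)} = 4 \left(-48 - 4\right)^{2} = 4 \left(-52\right)^{2} = 4 \cdot 2704 = 10816$)
$\left(-97919 + 333808\right) \left(a{\left(613,-345 \right)} + k{\left(-224 \right)}\right) = \left(-97919 + 333808\right) \left(\frac{371}{39} + 10816\right) = 235889 \cdot \frac{422195}{39} = \frac{99591156355}{39}$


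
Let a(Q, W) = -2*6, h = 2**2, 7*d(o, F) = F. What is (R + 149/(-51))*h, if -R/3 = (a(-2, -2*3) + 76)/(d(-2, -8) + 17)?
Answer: -113444/1887 ≈ -60.119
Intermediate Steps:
d(o, F) = F/7
h = 4
a(Q, W) = -12
R = -448/37 (R = -3*(-12 + 76)/((1/7)*(-8) + 17) = -192/(-8/7 + 17) = -192/111/7 = -192*7/111 = -3*448/111 = -448/37 ≈ -12.108)
(R + 149/(-51))*h = (-448/37 + 149/(-51))*4 = (-448/37 + 149*(-1/51))*4 = (-448/37 - 149/51)*4 = -28361/1887*4 = -113444/1887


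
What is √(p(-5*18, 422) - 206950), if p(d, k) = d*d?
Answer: 5*I*√7954 ≈ 445.93*I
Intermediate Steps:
p(d, k) = d²
√(p(-5*18, 422) - 206950) = √((-5*18)² - 206950) = √((-90)² - 206950) = √(8100 - 206950) = √(-198850) = 5*I*√7954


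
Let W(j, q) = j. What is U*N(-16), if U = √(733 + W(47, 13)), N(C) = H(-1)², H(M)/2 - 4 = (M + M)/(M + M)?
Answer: 200*√195 ≈ 2792.8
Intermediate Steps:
H(M) = 10 (H(M) = 8 + 2*((M + M)/(M + M)) = 8 + 2*((2*M)/((2*M))) = 8 + 2*((2*M)*(1/(2*M))) = 8 + 2*1 = 8 + 2 = 10)
N(C) = 100 (N(C) = 10² = 100)
U = 2*√195 (U = √(733 + 47) = √780 = 2*√195 ≈ 27.928)
U*N(-16) = (2*√195)*100 = 200*√195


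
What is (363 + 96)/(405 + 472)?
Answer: 459/877 ≈ 0.52338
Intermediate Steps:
(363 + 96)/(405 + 472) = 459/877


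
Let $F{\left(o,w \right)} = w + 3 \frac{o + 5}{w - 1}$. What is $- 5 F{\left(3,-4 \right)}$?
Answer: $44$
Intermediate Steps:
$F{\left(o,w \right)} = w + \frac{3 \left(5 + o\right)}{-1 + w}$ ($F{\left(o,w \right)} = w + 3 \frac{5 + o}{-1 + w} = w + \frac{3 \left(5 + o\right)}{-1 + w}$)
$- 5 F{\left(3,-4 \right)} = - 5 \frac{15 + \left(-4\right)^{2} - -4 + 3 \cdot 3}{-1 - 4} = - 5 \frac{15 + 16 + 4 + 9}{-5} = - 5 \left(\left(- \frac{1}{5}\right) 44\right) = \left(-5\right) \left(- \frac{44}{5}\right) = 44$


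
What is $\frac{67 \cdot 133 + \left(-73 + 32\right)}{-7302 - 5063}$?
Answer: $- \frac{1774}{2473} \approx -0.71735$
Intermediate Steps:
$\frac{67 \cdot 133 + \left(-73 + 32\right)}{-7302 - 5063} = \frac{8911 - 41}{-7302 - 5063} = \frac{8870}{-12365} = 8870 \left(- \frac{1}{12365}\right) = - \frac{1774}{2473}$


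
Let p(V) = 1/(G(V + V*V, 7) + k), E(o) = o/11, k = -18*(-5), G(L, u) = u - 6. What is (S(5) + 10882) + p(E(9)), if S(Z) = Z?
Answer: 990718/91 ≈ 10887.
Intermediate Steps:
G(L, u) = -6 + u
k = 90
E(o) = o/11 (E(o) = o*(1/11) = o/11)
p(V) = 1/91 (p(V) = 1/((-6 + 7) + 90) = 1/(1 + 90) = 1/91)
(S(5) + 10882) + p(E(9)) = (5 + 10882) + 1/91 = 10887 + 1/91 = 990718/91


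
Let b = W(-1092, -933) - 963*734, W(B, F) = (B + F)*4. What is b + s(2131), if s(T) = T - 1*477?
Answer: -713288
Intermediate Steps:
W(B, F) = 4*B + 4*F
s(T) = -477 + T (s(T) = T - 477 = -477 + T)
b = -714942 (b = (4*(-1092) + 4*(-933)) - 963*734 = (-4368 - 3732) - 1*706842 = -8100 - 706842 = -714942)
b + s(2131) = -714942 + (-477 + 2131) = -714942 + 1654 = -713288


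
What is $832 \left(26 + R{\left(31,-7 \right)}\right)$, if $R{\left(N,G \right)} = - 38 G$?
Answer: $242944$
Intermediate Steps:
$832 \left(26 + R{\left(31,-7 \right)}\right) = 832 \left(26 - -266\right) = 832 \left(26 + 266\right) = 832 \cdot 292 = 242944$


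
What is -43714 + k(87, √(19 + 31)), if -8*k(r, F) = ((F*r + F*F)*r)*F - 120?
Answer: -364021/4 - 10875*√2/4 ≈ -94850.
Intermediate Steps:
k(r, F) = 15 - F*r*(F² + F*r)/8 (k(r, F) = -(((F*r + F*F)*r)*F - 120)/8 = -(((F*r + F²)*r)*F - 120)/8 = -(((F² + F*r)*r)*F - 120)/8 = -((r*(F² + F*r))*F - 120)/8 = -(F*r*(F² + F*r) - 120)/8 = -(-120 + F*r*(F² + F*r))/8 = 15 - F*r*(F² + F*r)/8)
-43714 + k(87, √(19 + 31)) = -43714 + (15 - ⅛*87*(√(19 + 31))³ - ⅛*(√(19 + 31))²*87²) = -43714 + (15 - ⅛*87*(√50)³ - ⅛*(√50)²*7569) = -43714 + (15 - ⅛*87*(5*√2)³ - ⅛*(5*√2)²*7569) = -43714 + (15 - ⅛*87*250*√2 - ⅛*50*7569) = -43714 + (15 - 10875*√2/4 - 189225/4) = -43714 + (-189165/4 - 10875*√2/4) = -364021/4 - 10875*√2/4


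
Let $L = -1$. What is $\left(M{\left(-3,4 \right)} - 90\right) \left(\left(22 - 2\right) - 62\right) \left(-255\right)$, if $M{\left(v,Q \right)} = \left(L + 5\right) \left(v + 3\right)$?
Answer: $-963900$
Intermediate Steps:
$M{\left(v,Q \right)} = 12 + 4 v$ ($M{\left(v,Q \right)} = \left(-1 + 5\right) \left(v + 3\right) = 4 \left(3 + v\right) = 12 + 4 v$)
$\left(M{\left(-3,4 \right)} - 90\right) \left(\left(22 - 2\right) - 62\right) \left(-255\right) = \left(\left(12 + 4 \left(-3\right)\right) - 90\right) \left(\left(22 - 2\right) - 62\right) \left(-255\right) = \left(\left(12 - 12\right) - 90\right) \left(\left(22 - 2\right) - 62\right) \left(-255\right) = \left(0 - 90\right) \left(20 - 62\right) \left(-255\right) = \left(-90\right) \left(-42\right) \left(-255\right) = 3780 \left(-255\right) = -963900$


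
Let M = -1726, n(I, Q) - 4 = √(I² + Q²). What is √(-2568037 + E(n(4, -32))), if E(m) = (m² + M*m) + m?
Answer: I*√(2573881 + 6868*√65) ≈ 1621.5*I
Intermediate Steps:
n(I, Q) = 4 + √(I² + Q²)
E(m) = m² - 1725*m (E(m) = (m² - 1726*m) + m = m² - 1725*m)
√(-2568037 + E(n(4, -32))) = √(-2568037 + (4 + √(4² + (-32)²))*(-1725 + (4 + √(4² + (-32)²)))) = √(-2568037 + (4 + √(16 + 1024))*(-1725 + (4 + √(16 + 1024)))) = √(-2568037 + (4 + √1040)*(-1725 + (4 + √1040))) = √(-2568037 + (4 + 4*√65)*(-1725 + (4 + 4*√65))) = √(-2568037 + (4 + 4*√65)*(-1721 + 4*√65)) = √(-2568037 + (-1721 + 4*√65)*(4 + 4*√65))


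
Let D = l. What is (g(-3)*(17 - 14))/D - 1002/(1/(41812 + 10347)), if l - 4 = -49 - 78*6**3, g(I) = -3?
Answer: -98098247885/1877 ≈ -5.2263e+7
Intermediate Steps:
l = -16893 (l = 4 + (-49 - 78*6**3) = 4 + (-49 - 78*216) = 4 + (-49 - 16848) = 4 - 16897 = -16893)
D = -16893
(g(-3)*(17 - 14))/D - 1002/(1/(41812 + 10347)) = -3*(17 - 14)/(-16893) - 1002/(1/(41812 + 10347)) = -3*3*(-1/16893) - 1002/(1/52159) = -9*(-1/16893) - 1002/1/52159 = 1/1877 - 1002*52159 = 1/1877 - 52263318 = -98098247885/1877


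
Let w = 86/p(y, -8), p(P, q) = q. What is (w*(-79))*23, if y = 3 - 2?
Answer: 78131/4 ≈ 19533.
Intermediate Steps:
y = 1
w = -43/4 (w = 86/(-8) = 86*(-1/8) = -43/4 ≈ -10.750)
(w*(-79))*23 = -43/4*(-79)*23 = (3397/4)*23 = 78131/4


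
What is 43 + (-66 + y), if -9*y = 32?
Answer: -239/9 ≈ -26.556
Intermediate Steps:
y = -32/9 (y = -⅑*32 = -32/9 ≈ -3.5556)
43 + (-66 + y) = 43 + (-66 - 32/9) = 43 - 626/9 = -239/9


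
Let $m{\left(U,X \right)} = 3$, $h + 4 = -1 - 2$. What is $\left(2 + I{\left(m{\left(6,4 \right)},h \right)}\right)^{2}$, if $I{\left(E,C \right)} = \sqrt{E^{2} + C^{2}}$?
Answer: $\left(2 + \sqrt{58}\right)^{2} \approx 92.463$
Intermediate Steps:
$h = -7$ ($h = -4 - 3 = -7$)
$I{\left(E,C \right)} = \sqrt{C^{2} + E^{2}}$
$\left(2 + I{\left(m{\left(6,4 \right)},h \right)}\right)^{2} = \left(2 + \sqrt{\left(-7\right)^{2} + 3^{2}}\right)^{2} = \left(2 + \sqrt{49 + 9}\right)^{2} = \left(2 + \sqrt{58}\right)^{2}$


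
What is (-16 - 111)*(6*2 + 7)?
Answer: -2413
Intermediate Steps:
(-16 - 111)*(6*2 + 7) = -127*(12 + 7) = -127*19 = -2413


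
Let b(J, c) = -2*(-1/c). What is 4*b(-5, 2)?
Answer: 4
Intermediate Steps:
b(J, c) = 2/c (b(J, c) = -(-2)/c = 2/c)
4*b(-5, 2) = 4*(2/2) = 4*(2*(½)) = 4*1 = 4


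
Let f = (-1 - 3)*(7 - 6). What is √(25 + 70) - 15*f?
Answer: 60 + √95 ≈ 69.747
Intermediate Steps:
f = -4 (f = -4*1 = -4)
√(25 + 70) - 15*f = √(25 + 70) - 15*(-4) = √95 + 60 = 60 + √95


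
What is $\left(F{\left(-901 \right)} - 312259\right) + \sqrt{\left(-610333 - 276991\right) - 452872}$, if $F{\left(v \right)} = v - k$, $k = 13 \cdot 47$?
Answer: $-313771 + 22 i \sqrt{2769} \approx -3.1377 \cdot 10^{5} + 1157.7 i$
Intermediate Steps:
$k = 611$
$F{\left(v \right)} = -611 + v$ ($F{\left(v \right)} = v - 611 = -611 + v$)
$\left(F{\left(-901 \right)} - 312259\right) + \sqrt{\left(-610333 - 276991\right) - 452872} = \left(\left(-611 - 901\right) - 312259\right) + \sqrt{\left(-610333 - 276991\right) - 452872} = \left(-1512 - 312259\right) + \sqrt{\left(-610333 - 276991\right) - 452872} = -313771 + \sqrt{-887324 - 452872} = -313771 + \sqrt{-1340196} = -313771 + 22 i \sqrt{2769}$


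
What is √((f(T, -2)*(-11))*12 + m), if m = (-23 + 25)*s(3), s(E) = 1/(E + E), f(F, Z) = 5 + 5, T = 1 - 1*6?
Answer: I*√11877/3 ≈ 36.327*I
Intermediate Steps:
T = -5 (T = 1 - 6 = -5)
f(F, Z) = 10
s(E) = 1/(2*E)
m = ⅓ (m = (-23 + 25)*((½)/3) = 2*((½)*(⅓)) = 2*(⅙) = ⅓ ≈ 0.33333)
√((f(T, -2)*(-11))*12 + m) = √((10*(-11))*12 + ⅓) = √(-110*12 + ⅓) = √(-1320 + ⅓) = √(-3959/3) = I*√11877/3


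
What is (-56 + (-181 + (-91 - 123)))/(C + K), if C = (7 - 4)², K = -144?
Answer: 451/135 ≈ 3.3407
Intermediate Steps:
C = 9 (C = 3² = 9)
(-56 + (-181 + (-91 - 123)))/(C + K) = (-56 + (-181 + (-91 - 123)))/(9 - 144) = (-56 + (-181 - 214))/(-135) = -(-56 - 395)/135 = -1/135*(-451) = 451/135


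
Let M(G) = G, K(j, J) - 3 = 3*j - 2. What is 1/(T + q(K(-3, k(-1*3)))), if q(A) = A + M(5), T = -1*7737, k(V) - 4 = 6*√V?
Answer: -1/7740 ≈ -0.00012920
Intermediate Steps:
k(V) = 4 + 6*√V
K(j, J) = 1 + 3*j (K(j, J) = 3 + (3*j - 2) = 3 + (-2 + 3*j) = 1 + 3*j)
T = -7737
q(A) = 5 + A (q(A) = A + 5 = 5 + A)
1/(T + q(K(-3, k(-1*3)))) = 1/(-7737 + (5 + (1 + 3*(-3)))) = 1/(-7737 + (5 + (1 - 9))) = 1/(-7737 + (5 - 8)) = 1/(-7737 - 3) = 1/(-7740) = -1/7740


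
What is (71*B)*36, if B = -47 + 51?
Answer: 10224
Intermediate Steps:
B = 4
(71*B)*36 = (71*4)*36 = 284*36 = 10224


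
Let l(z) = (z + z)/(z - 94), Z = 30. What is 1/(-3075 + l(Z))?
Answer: -16/49215 ≈ -0.00032510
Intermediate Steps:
l(z) = 2*z/(-94 + z) (l(z) = (2*z)/(-94 + z) = 2*z/(-94 + z))
1/(-3075 + l(Z)) = 1/(-3075 + 2*30/(-94 + 30)) = 1/(-3075 + 2*30/(-64)) = 1/(-3075 + 2*30*(-1/64)) = 1/(-3075 - 15/16) = 1/(-49215/16) = -16/49215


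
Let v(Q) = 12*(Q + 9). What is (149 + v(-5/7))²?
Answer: 3024121/49 ≈ 61717.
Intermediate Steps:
v(Q) = 108 + 12*Q (v(Q) = 12*(9 + Q) = 108 + 12*Q)
(149 + v(-5/7))² = (149 + (108 + 12*(-5/7)))² = (149 + (108 - 60/7))² = (149 + 696/7)² = (1739/7)² = 3024121/49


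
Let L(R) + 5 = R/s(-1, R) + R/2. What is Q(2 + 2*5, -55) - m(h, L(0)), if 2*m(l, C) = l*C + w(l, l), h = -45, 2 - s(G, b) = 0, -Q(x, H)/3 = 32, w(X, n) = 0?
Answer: -417/2 ≈ -208.50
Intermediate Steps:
Q(x, H) = -96 (Q(x, H) = -3*32 = -96)
s(G, b) = 2 (s(G, b) = 2 - 1*0 = 2 + 0 = 2)
L(R) = -5 + R (L(R) = -5 + (R/2 + R/2) = -5 + R)
m(l, C) = C*l/2 (m(l, C) = (l*C + 0)/2 = (C*l + 0)/2 = (C*l)/2 = C*l/2)
Q(2 + 2*5, -55) - m(h, L(0)) = -96 - (-5 + 0)*(-45)/2 = -96 - (-5)*(-45)/2 = -96 - 1*225/2 = -96 - 225/2 = -417/2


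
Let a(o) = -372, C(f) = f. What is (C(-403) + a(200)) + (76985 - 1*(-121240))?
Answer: 197450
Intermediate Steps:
(C(-403) + a(200)) + (76985 - 1*(-121240)) = (-403 - 372) + (76985 - 1*(-121240)) = -775 + (76985 + 121240) = -775 + 198225 = 197450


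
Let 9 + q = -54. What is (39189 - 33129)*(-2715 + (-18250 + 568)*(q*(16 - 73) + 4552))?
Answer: -872562680460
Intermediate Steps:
q = -63 (q = -9 - 54 = -63)
(39189 - 33129)*(-2715 + (-18250 + 568)*(q*(16 - 73) + 4552)) = (39189 - 33129)*(-2715 + (-18250 + 568)*(-63*(16 - 73) + 4552)) = 6060*(-2715 - 17682*(-63*(-57) + 4552)) = 6060*(-2715 - 17682*(3591 + 4552)) = 6060*(-2715 - 17682*8143) = 6060*(-2715 - 143984526) = 6060*(-143987241) = -872562680460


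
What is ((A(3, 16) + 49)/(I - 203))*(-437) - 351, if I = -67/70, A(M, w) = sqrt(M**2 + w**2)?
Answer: -3512317/14277 + 30590*sqrt(265)/14277 ≈ -211.13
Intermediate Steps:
I = -67/70 (I = -67*1/70 = -67/70 ≈ -0.95714)
((A(3, 16) + 49)/(I - 203))*(-437) - 351 = ((sqrt(3**2 + 16**2) + 49)/(-67/70 - 203))*(-437) - 351 = ((sqrt(9 + 256) + 49)/(-14277/70))*(-437) - 351 = ((sqrt(265) + 49)*(-70/14277))*(-437) - 351 = ((49 + sqrt(265))*(-70/14277))*(-437) - 351 = (-3430/14277 - 70*sqrt(265)/14277)*(-437) - 351 = (1498910/14277 + 30590*sqrt(265)/14277) - 351 = -3512317/14277 + 30590*sqrt(265)/14277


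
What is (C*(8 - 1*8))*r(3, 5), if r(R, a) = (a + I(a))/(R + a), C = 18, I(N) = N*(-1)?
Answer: 0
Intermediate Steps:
I(N) = -N
r(R, a) = 0 (r(R, a) = (a - a)/(R + a) = 0/(R + a) = 0)
(C*(8 - 1*8))*r(3, 5) = (18*(8 - 1*8))*0 = (18*(8 - 8))*0 = (18*0)*0 = 0*0 = 0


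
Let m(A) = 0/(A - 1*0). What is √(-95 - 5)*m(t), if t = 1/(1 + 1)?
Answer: 0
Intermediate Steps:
t = ½ (t = 1/2 = ½ ≈ 0.50000)
m(A) = 0 (m(A) = 0/(A + 0) = 0/A = 0)
√(-95 - 5)*m(t) = √(-95 - 5)*0 = √(-100)*0 = (10*I)*0 = 0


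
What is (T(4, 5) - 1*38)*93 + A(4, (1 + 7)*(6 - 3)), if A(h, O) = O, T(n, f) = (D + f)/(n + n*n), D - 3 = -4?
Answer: -17457/5 ≈ -3491.4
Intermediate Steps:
D = -1 (D = 3 - 4 = -1)
T(n, f) = (-1 + f)/(n + n**2) (T(n, f) = (-1 + f)/(n + n*n) = (-1 + f)/(n + n**2))
(T(4, 5) - 1*38)*93 + A(4, (1 + 7)*(6 - 3)) = ((-1 + 5)/(4*(1 + 4)) - 1*38)*93 + (1 + 7)*(6 - 3) = ((1/4)*4/5 - 38)*93 + 8*3 = ((1/4)*(1/5)*4 - 38)*93 + 24 = (1/5 - 38)*93 + 24 = -189/5*93 + 24 = -17577/5 + 24 = -17457/5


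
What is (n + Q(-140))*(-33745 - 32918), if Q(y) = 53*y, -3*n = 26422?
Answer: 1081762722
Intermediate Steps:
n = -26422/3 (n = -⅓*26422 = -26422/3 ≈ -8807.3)
(n + Q(-140))*(-33745 - 32918) = (-26422/3 + 53*(-140))*(-33745 - 32918) = (-26422/3 - 7420)*(-66663) = -48682/3*(-66663) = 1081762722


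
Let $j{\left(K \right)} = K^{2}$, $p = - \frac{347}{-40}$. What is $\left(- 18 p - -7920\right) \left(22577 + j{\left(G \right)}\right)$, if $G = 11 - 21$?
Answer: $\frac{3521216529}{20} \approx 1.7606 \cdot 10^{8}$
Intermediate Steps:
$p = \frac{347}{40}$ ($p = \left(-347\right) \left(- \frac{1}{40}\right) = \frac{347}{40} \approx 8.675$)
$G = -10$ ($G = 11 - 21 = -10$)
$\left(- 18 p - -7920\right) \left(22577 + j{\left(G \right)}\right) = \left(\left(-18\right) \frac{347}{40} - -7920\right) \left(22577 + \left(-10\right)^{2}\right) = \left(- \frac{3123}{20} + 7920\right) \left(22577 + 100\right) = \frac{155277}{20} \cdot 22677 = \frac{3521216529}{20}$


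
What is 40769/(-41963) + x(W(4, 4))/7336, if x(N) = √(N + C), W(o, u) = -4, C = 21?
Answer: -40769/41963 + √17/7336 ≈ -0.97098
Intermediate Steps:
x(N) = √(21 + N) (x(N) = √(N + 21) = √(21 + N))
40769/(-41963) + x(W(4, 4))/7336 = 40769/(-41963) + √(21 - 4)/7336 = 40769*(-1/41963) + √17*(1/7336) = -40769/41963 + √17/7336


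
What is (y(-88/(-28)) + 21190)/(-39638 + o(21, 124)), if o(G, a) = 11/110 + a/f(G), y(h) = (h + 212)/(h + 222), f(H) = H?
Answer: -1753339665/3279151286 ≈ -0.53469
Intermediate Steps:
y(h) = (212 + h)/(222 + h)
o(G, a) = ⅒ + a/G (o(G, a) = 11/110 + a/G = 11*(1/110) + a/G = ⅒ + a/G)
(y(-88/(-28)) + 21190)/(-39638 + o(21, 124)) = ((212 - 88/(-28))/(222 - 88/(-28)) + 21190)/(-39638 + (124 + (⅒)*21)/21) = ((212 - 88*(-1/28))/(222 - 88*(-1/28)) + 21190)/(-39638 + (124 + 21/10)/21) = ((212 + 22/7)/(222 + 22/7) + 21190)/(-39638 + (1/21)*(1261/10)) = ((1506/7)/(1576/7) + 21190)/(-39638 + 1261/210) = ((7/1576)*(1506/7) + 21190)/(-8322719/210) = (753/788 + 21190)*(-210/8322719) = (16698473/788)*(-210/8322719) = -1753339665/3279151286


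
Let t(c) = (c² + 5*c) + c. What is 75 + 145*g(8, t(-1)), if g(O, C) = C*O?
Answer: -5725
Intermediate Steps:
t(c) = c² + 6*c
75 + 145*g(8, t(-1)) = 75 + 145*(-(6 - 1)*8) = 75 + 145*(-1*5*8) = 75 + 145*(-5*8) = 75 + 145*(-40) = 75 - 5800 = -5725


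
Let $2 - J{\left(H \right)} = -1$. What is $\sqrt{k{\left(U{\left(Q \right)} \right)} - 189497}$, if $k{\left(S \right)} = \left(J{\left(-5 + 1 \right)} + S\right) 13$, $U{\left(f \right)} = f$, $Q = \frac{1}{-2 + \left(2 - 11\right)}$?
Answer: $\frac{i \sqrt{22924561}}{11} \approx 435.27 i$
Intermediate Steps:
$Q = - \frac{1}{11}$ ($Q = \frac{1}{-2 + \left(2 - 11\right)} = \frac{1}{-2 - 9} = \frac{1}{-11} = - \frac{1}{11} \approx -0.090909$)
$J{\left(H \right)} = 3$ ($J{\left(H \right)} = 2 - -1 = 2 + 1 = 3$)
$k{\left(S \right)} = 39 + 13 S$ ($k{\left(S \right)} = \left(3 + S\right) 13 = 39 + 13 S$)
$\sqrt{k{\left(U{\left(Q \right)} \right)} - 189497} = \sqrt{\left(39 + 13 \left(- \frac{1}{11}\right)\right) - 189497} = \sqrt{\left(39 - \frac{13}{11}\right) - 189497} = \sqrt{\frac{416}{11} - 189497} = \sqrt{- \frac{2084051}{11}} = \frac{i \sqrt{22924561}}{11}$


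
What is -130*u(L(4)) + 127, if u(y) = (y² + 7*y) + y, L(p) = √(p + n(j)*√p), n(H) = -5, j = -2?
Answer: 907 - 1040*I*√6 ≈ 907.0 - 2547.5*I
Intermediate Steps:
L(p) = √(p - 5*√p)
u(y) = y² + 8*y
-130*u(L(4)) + 127 = -130*√(4 - 5*√4)*(8 + √(4 - 5*√4)) + 127 = -130*√(4 - 5*2)*(8 + √(4 - 5*2)) + 127 = -130*√(4 - 10)*(8 + √(4 - 10)) + 127 = -130*√(-6)*(8 + √(-6)) + 127 = -130*I*√6*(8 + I*√6) + 127 = 127 - 130*I*√6*(8 + I*√6)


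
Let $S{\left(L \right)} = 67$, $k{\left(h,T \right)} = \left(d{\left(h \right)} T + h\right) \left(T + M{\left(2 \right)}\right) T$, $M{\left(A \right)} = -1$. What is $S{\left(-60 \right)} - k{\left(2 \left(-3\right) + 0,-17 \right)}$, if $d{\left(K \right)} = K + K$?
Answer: $-60521$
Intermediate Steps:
$d{\left(K \right)} = 2 K$
$k{\left(h,T \right)} = T \left(-1 + T\right) \left(h + 2 T h\right)$ ($k{\left(h,T \right)} = \left(2 h T + h\right) \left(T - 1\right) T = \left(2 T h + h\right) \left(-1 + T\right) T = \left(h + 2 T h\right) T \left(-1 + T\right) = T \left(-1 + T\right) \left(h + 2 T h\right)$)
$S{\left(-60 \right)} - k{\left(2 \left(-3\right) + 0,-17 \right)} = 67 - - 17 \left(2 \left(-3\right) + 0\right) \left(-1 - -17 + 2 \left(-17\right)^{2}\right) = 67 - - 17 \left(-6 + 0\right) \left(-1 + 17 + 2 \cdot 289\right) = 67 - \left(-17\right) \left(-6\right) \left(-1 + 17 + 578\right) = 67 - \left(-17\right) \left(-6\right) 594 = 67 - 60588 = -60521$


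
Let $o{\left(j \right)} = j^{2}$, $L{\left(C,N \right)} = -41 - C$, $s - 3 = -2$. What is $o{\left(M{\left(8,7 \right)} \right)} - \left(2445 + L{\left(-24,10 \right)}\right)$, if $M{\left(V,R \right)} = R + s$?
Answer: $-2364$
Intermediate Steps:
$s = 1$ ($s = 3 - 2 = 1$)
$M{\left(V,R \right)} = 1 + R$ ($M{\left(V,R \right)} = R + 1 = 1 + R$)
$o{\left(M{\left(8,7 \right)} \right)} - \left(2445 + L{\left(-24,10 \right)}\right) = \left(1 + 7\right)^{2} - \left(2445 - 17\right) = 8^{2} - \left(2445 + \left(-41 + 24\right)\right) = 64 - \left(2445 - 17\right) = 64 - 2428 = -2364$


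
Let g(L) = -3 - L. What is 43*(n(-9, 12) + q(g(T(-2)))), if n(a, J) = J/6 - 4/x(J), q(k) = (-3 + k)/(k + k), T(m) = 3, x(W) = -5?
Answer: 3053/20 ≈ 152.65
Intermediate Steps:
q(k) = (-3 + k)/(2*k) (q(k) = (-3 + k)/((2*k)) = (-3 + k)*(1/(2*k)) = (-3 + k)/(2*k))
n(a, J) = ⅘ + J/6 (n(a, J) = J/6 - 4/(-5) = J*(⅙) - 4*(-⅕) = J/6 + ⅘ = ⅘ + J/6)
43*(n(-9, 12) + q(g(T(-2)))) = 43*((⅘ + (⅙)*12) + (-3 + (-3 - 1*3))/(2*(-3 - 1*3))) = 43*((⅘ + 2) + (-3 + (-3 - 3))/(2*(-3 - 3))) = 43*(14/5 + (½)*(-3 - 6)/(-6)) = 43*(14/5 + (½)*(-⅙)*(-9)) = 43*(14/5 + ¾) = 43*(71/20) = 3053/20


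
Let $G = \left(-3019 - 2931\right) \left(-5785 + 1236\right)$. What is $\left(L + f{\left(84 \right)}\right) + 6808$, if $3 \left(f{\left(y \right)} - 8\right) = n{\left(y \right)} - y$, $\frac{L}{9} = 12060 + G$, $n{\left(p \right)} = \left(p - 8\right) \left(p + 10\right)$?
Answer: $\frac{731149978}{3} \approx 2.4372 \cdot 10^{8}$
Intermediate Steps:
$G = 27066550$ ($G = \left(-5950\right) \left(-4549\right) = 27066550$)
$n{\left(p \right)} = \left(-8 + p\right) \left(10 + p\right)$
$L = 243707490$ ($L = 9 \left(12060 + 27066550\right) = 9 \cdot 27078610 = 243707490$)
$f{\left(y \right)} = - \frac{56}{3} + \frac{y}{3} + \frac{y^{2}}{3}$ ($f{\left(y \right)} = 8 + \frac{\left(-80 + y^{2} + 2 y\right) - y}{3} = 8 + \frac{-80 + y + y^{2}}{3} = 8 + \left(- \frac{80}{3} + \frac{y}{3} + \frac{y^{2}}{3}\right) = - \frac{56}{3} + \frac{y}{3} + \frac{y^{2}}{3}$)
$\left(L + f{\left(84 \right)}\right) + 6808 = \left(243707490 + \left(- \frac{56}{3} + \frac{1}{3} \cdot 84 + \frac{84^{2}}{3}\right)\right) + 6808 = \left(243707490 + \left(- \frac{56}{3} + 28 + \frac{1}{3} \cdot 7056\right)\right) + 6808 = \left(243707490 + \left(- \frac{56}{3} + 28 + 2352\right)\right) + 6808 = \left(243707490 + \frac{7084}{3}\right) + 6808 = \frac{731129554}{3} + 6808 = \frac{731149978}{3}$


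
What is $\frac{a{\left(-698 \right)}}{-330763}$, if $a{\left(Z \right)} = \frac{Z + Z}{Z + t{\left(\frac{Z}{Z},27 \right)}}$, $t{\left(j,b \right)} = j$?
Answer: $- \frac{1396}{230541811} \approx -6.0553 \cdot 10^{-6}$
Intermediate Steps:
$a{\left(Z \right)} = \frac{2 Z}{1 + Z}$ ($a{\left(Z \right)} = \frac{Z + Z}{Z + \frac{Z}{Z}} = \frac{2 Z}{Z + 1} = \frac{2 Z}{1 + Z}$)
$\frac{a{\left(-698 \right)}}{-330763} = \frac{2 \left(-698\right) \frac{1}{1 - 698}}{-330763} = 2 \left(-698\right) \frac{1}{-697} \left(- \frac{1}{330763}\right) = 2 \left(-698\right) \left(- \frac{1}{697}\right) \left(- \frac{1}{330763}\right) = \frac{1396}{697} \left(- \frac{1}{330763}\right) = - \frac{1396}{230541811}$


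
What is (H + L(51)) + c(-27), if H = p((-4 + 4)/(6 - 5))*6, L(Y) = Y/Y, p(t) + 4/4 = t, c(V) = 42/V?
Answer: -59/9 ≈ -6.5556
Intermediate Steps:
p(t) = -1 + t
L(Y) = 1
H = -6 (H = (-1 + (-4 + 4)/(6 - 5))*6 = (-1 + 0/1)*6 = (-1 + 0*1)*6 = (-1 + 0)*6 = -1*6 = -6)
(H + L(51)) + c(-27) = (-6 + 1) + 42/(-27) = -5 + 42*(-1/27) = -5 - 14/9 = -59/9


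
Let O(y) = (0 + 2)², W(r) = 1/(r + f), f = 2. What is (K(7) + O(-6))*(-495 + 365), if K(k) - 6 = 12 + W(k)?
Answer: -25870/9 ≈ -2874.4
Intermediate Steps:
W(r) = 1/(2 + r) (W(r) = 1/(r + 2) = 1/(2 + r))
O(y) = 4 (O(y) = 2² = 4)
K(k) = 18 + 1/(2 + k) (K(k) = 6 + (12 + 1/(2 + k)) = 18 + 1/(2 + k))
(K(7) + O(-6))*(-495 + 365) = ((37 + 18*7)/(2 + 7) + 4)*(-495 + 365) = ((37 + 126)/9 + 4)*(-130) = ((⅑)*163 + 4)*(-130) = (163/9 + 4)*(-130) = (199/9)*(-130) = -25870/9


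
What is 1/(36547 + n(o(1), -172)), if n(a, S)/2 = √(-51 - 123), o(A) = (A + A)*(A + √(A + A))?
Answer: 36547/1335683905 - 2*I*√174/1335683905 ≈ 2.7362e-5 - 1.9752e-8*I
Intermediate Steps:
o(A) = 2*A*(A + √2*√A) (o(A) = (2*A)*(A + √(2*A)) = (2*A)*(A + √2*√A) = 2*A*(A + √2*√A))
n(a, S) = 2*I*√174 (n(a, S) = 2*√(-51 - 123) = 2*√(-174) = 2*(I*√174) = 2*I*√174)
1/(36547 + n(o(1), -172)) = 1/(36547 + 2*I*√174)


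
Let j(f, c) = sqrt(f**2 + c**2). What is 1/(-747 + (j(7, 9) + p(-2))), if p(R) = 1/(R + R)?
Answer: -11956/8932041 - 16*sqrt(130)/8932041 ≈ -0.0013590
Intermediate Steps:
j(f, c) = sqrt(c**2 + f**2)
p(R) = 1/(2*R)
1/(-747 + (j(7, 9) + p(-2))) = 1/(-747 + (sqrt(9**2 + 7**2) + (1/2)/(-2))) = 1/(-747 + (sqrt(81 + 49) + (1/2)*(-1/2))) = 1/(-747 + (sqrt(130) - 1/4)) = 1/(-747 + (-1/4 + sqrt(130))) = 1/(-2989/4 + sqrt(130))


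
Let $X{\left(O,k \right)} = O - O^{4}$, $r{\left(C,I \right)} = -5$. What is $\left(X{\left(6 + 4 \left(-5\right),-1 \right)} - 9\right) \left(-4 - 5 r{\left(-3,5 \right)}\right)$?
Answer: $-807219$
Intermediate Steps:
$\left(X{\left(6 + 4 \left(-5\right),-1 \right)} - 9\right) \left(-4 - 5 r{\left(-3,5 \right)}\right) = \left(\left(\left(6 + 4 \left(-5\right)\right) - \left(6 + 4 \left(-5\right)\right)^{4}\right) - 9\right) \left(-4 - -25\right) = \left(\left(\left(6 - 20\right) - \left(6 - 20\right)^{4}\right) - 9\right) \left(-4 + 25\right) = \left(\left(-14 - \left(-14\right)^{4}\right) - 9\right) 21 = \left(\left(-14 - 38416\right) - 9\right) 21 = \left(-38430 - 9\right) 21 = \left(-38439\right) 21 = -807219$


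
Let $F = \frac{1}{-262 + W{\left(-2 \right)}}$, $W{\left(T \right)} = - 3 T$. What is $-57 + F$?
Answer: $- \frac{14593}{256} \approx -57.004$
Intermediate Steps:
$F = - \frac{1}{256}$ ($F = \frac{1}{-262 - -6} = \frac{1}{-262 + 6} = \frac{1}{-256} = - \frac{1}{256} \approx -0.0039063$)
$-57 + F = -57 - \frac{1}{256} = - \frac{14593}{256}$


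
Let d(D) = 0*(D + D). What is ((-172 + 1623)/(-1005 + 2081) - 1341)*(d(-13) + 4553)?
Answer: -6562990145/1076 ≈ -6.0994e+6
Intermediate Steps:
d(D) = 0 (d(D) = 0*(2*D) = 0)
((-172 + 1623)/(-1005 + 2081) - 1341)*(d(-13) + 4553) = ((-172 + 1623)/(-1005 + 2081) - 1341)*(0 + 4553) = (1451/1076 - 1341)*4553 = -1441465/1076*4553 = -6562990145/1076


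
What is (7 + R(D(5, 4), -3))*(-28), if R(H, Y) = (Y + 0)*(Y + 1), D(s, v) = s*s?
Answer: -364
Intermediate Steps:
D(s, v) = s**2
R(H, Y) = Y*(1 + Y)
(7 + R(D(5, 4), -3))*(-28) = (7 - 3*(1 - 3))*(-28) = (7 - 3*(-2))*(-28) = (7 + 6)*(-28) = 13*(-28) = -364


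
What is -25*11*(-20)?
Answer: 5500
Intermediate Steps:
-25*11*(-20) = -275*(-20) = 5500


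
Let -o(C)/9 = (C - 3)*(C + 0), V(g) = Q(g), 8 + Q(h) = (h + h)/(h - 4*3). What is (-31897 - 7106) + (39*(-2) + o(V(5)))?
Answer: -1966647/49 ≈ -40136.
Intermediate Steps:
Q(h) = -8 + 2*h/(-12 + h) (Q(h) = -8 + (h + h)/(h - 4*3) = -8 + (2*h)/(h - 12) = -8 + (2*h)/(-12 + h) = -8 + 2*h/(-12 + h))
V(g) = 6*(16 - g)/(-12 + g)
o(C) = -9*C*(-3 + C) (o(C) = -9*(C - 3)*(C + 0) = -9*(-3 + C)*C = -9*C*(-3 + C))
(-31897 - 7106) + (39*(-2) + o(V(5))) = (-31897 - 7106) + (39*(-2) + 9*(6*(16 - 1*5)/(-12 + 5))*(3 - 6*(16 - 1*5)/(-12 + 5))) = -39003 + (-78 + 9*(6*(16 - 5)/(-7))*(3 - 6*(16 - 5)/(-7))) = -39003 + (-78 + 9*(6*(-⅐)*11)*(3 - 6*(-1)*11/7)) = -39003 + (-78 + 9*(-66/7)*(3 - 1*(-66/7))) = -39003 + (-78 + 9*(-66/7)*(3 + 66/7)) = -39003 + (-78 + 9*(-66/7)*(87/7)) = -39003 + (-78 - 51678/49) = -39003 - 55500/49 = -1966647/49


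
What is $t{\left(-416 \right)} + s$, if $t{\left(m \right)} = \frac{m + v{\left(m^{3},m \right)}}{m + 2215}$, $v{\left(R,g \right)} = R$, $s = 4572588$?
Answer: $\frac{8154094100}{1799} \approx 4.5326 \cdot 10^{6}$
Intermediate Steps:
$t{\left(m \right)} = \frac{m + m^{3}}{2215 + m}$ ($t{\left(m \right)} = \frac{m + m^{3}}{m + 2215} = \frac{m + m^{3}}{2215 + m}$)
$t{\left(-416 \right)} + s = \frac{-416 + \left(-416\right)^{3}}{2215 - 416} + 4572588 = \frac{-416 - 71991296}{1799} + 4572588 = \frac{1}{1799} \left(-71991712\right) + 4572588 = - \frac{71991712}{1799} + 4572588 = \frac{8154094100}{1799}$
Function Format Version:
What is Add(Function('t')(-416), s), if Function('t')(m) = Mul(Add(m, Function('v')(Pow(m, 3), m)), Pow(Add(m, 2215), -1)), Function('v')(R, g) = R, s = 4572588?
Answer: Rational(8154094100, 1799) ≈ 4.5326e+6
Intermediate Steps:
Function('t')(m) = Mul(Pow(Add(2215, m), -1), Add(m, Pow(m, 3))) (Function('t')(m) = Mul(Add(m, Pow(m, 3)), Pow(Add(m, 2215), -1)) = Mul(Add(m, Pow(m, 3)), Pow(Add(2215, m), -1)) = Mul(Pow(Add(2215, m), -1), Add(m, Pow(m, 3))))
Add(Function('t')(-416), s) = Add(Mul(Pow(Add(2215, -416), -1), Add(-416, Pow(-416, 3))), 4572588) = Add(Mul(Pow(1799, -1), Add(-416, -71991296)), 4572588) = Add(Mul(Rational(1, 1799), -71991712), 4572588) = Add(Rational(-71991712, 1799), 4572588) = Rational(8154094100, 1799)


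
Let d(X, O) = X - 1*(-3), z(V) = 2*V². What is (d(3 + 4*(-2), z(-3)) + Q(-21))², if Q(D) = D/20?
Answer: 3721/400 ≈ 9.3025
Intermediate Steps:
d(X, O) = 3 + X (d(X, O) = X + 3 = 3 + X)
Q(D) = D/20 (Q(D) = D*(1/20) = D/20)
(d(3 + 4*(-2), z(-3)) + Q(-21))² = ((3 + (3 + 4*(-2))) + (1/20)*(-21))² = ((3 + (3 - 8)) - 21/20)² = ((3 - 5) - 21/20)² = (-2 - 21/20)² = (-61/20)² = 3721/400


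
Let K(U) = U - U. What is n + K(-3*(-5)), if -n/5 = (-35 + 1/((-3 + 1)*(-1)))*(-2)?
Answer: -345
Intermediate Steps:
K(U) = 0
n = -345 (n = -5*(-35 + 1/((-3 + 1)*(-1)))*(-2) = -5*(-35 + 1/(-2*(-1)))*(-2) = -5*(-35 + 1/2)*(-2) = -5*(-35 + ½)*(-2) = -(-345)*(-2)/2 = -5*69 = -345)
n + K(-3*(-5)) = -345 + 0 = -345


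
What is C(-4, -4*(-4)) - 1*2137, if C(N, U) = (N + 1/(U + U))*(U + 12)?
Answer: -17985/8 ≈ -2248.1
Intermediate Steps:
C(N, U) = (12 + U)*(N + 1/(2*U)) (C(N, U) = (N + 1/(2*U))*(12 + U) = (12 + U)*(N + 1/(2*U)))
C(-4, -4*(-4)) - 1*2137 = (½ + 6/((-4*(-4))) + 12*(-4) - (-16)*(-4)) - 1*2137 = (½ + 6/16 - 48 - 4*16) - 2137 = (½ + 6*(1/16) - 48 - 64) - 2137 = (½ + 3/8 - 48 - 64) - 2137 = -889/8 - 2137 = -17985/8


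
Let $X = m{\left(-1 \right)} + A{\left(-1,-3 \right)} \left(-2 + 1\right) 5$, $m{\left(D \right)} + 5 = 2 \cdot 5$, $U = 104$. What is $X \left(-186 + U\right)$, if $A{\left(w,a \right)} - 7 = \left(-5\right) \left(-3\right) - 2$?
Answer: $7790$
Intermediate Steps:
$m{\left(D \right)} = 5$ ($m{\left(D \right)} = -5 + 2 \cdot 5 = -5 + 10 = 5$)
$A{\left(w,a \right)} = 20$ ($A{\left(w,a \right)} = 7 - -13 = 7 + \left(15 - 2\right) = 7 + 13 = 20$)
$X = -95$ ($X = 5 + 20 \left(-2 + 1\right) 5 = 5 + 20 \left(\left(-1\right) 5\right) = 5 + 20 \left(-5\right) = 5 - 100 = -95$)
$X \left(-186 + U\right) = - 95 \left(-186 + 104\right) = \left(-95\right) \left(-82\right) = 7790$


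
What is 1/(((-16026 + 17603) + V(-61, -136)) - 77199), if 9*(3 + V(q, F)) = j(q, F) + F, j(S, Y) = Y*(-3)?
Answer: -9/680353 ≈ -1.3228e-5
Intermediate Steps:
j(S, Y) = -3*Y
V(q, F) = -3 - 2*F/9 (V(q, F) = -3 + (-3*F + F)/9 = -3 + (-2*F)/9 = -3 - 2*F/9)
1/(((-16026 + 17603) + V(-61, -136)) - 77199) = 1/(((-16026 + 17603) + (-3 - 2/9*(-136))) - 77199) = 1/((1577 + (-3 + 272/9)) - 77199) = 1/((1577 + 245/9) - 77199) = 1/(14438/9 - 77199) = 1/(-680353/9) = -9/680353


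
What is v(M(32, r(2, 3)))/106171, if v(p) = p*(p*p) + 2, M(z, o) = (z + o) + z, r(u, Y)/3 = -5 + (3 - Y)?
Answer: 117651/106171 ≈ 1.1081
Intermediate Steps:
r(u, Y) = -6 - 3*Y (r(u, Y) = 3*(-5 + (3 - Y)) = 3*(-2 - Y) = -6 - 3*Y)
M(z, o) = o + 2*z (M(z, o) = (o + z) + z = o + 2*z)
v(p) = 2 + p³ (v(p) = p*p² + 2 = p³ + 2 = 2 + p³)
v(M(32, r(2, 3)))/106171 = (2 + ((-6 - 3*3) + 2*32)³)/106171 = (2 + ((-6 - 9) + 64)³)*(1/106171) = (2 + (-15 + 64)³)*(1/106171) = (2 + 49³)*(1/106171) = (2 + 117649)*(1/106171) = 117651*(1/106171) = 117651/106171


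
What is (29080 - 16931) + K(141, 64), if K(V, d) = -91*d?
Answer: 6325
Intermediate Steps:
(29080 - 16931) + K(141, 64) = (29080 - 16931) - 91*64 = 12149 - 5824 = 6325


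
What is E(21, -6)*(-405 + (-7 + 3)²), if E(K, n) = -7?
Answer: 2723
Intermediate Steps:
E(21, -6)*(-405 + (-7 + 3)²) = -7*(-405 + (-7 + 3)²) = -7*(-405 + (-4)²) = -7*(-405 + 16) = -7*(-389) = 2723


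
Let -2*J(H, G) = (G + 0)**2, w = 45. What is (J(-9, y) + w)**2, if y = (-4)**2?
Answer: 6889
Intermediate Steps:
y = 16
J(H, G) = -G**2/2 (J(H, G) = -(G + 0)**2/2 = -G**2/2)
(J(-9, y) + w)**2 = (-1/2*16**2 + 45)**2 = (-1/2*256 + 45)**2 = (-128 + 45)**2 = (-83)**2 = 6889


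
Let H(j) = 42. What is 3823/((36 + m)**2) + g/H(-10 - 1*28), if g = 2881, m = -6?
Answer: 458911/6300 ≈ 72.843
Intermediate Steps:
3823/((36 + m)**2) + g/H(-10 - 1*28) = 3823/((36 - 6)**2) + 2881/42 = 3823/(30**2) + 2881*(1/42) = 3823/900 + 2881/42 = 458911/6300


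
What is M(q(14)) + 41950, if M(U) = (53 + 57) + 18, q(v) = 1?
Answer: 42078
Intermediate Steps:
M(U) = 128 (M(U) = 110 + 18 = 128)
M(q(14)) + 41950 = 128 + 41950 = 42078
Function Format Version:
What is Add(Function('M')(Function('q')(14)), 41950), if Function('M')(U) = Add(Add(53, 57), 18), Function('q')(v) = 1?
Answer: 42078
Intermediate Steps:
Function('M')(U) = 128 (Function('M')(U) = Add(110, 18) = 128)
Add(Function('M')(Function('q')(14)), 41950) = Add(128, 41950) = 42078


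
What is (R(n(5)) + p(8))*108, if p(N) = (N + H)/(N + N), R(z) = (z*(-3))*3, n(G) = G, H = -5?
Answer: -19359/4 ≈ -4839.8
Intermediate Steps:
R(z) = -9*z (R(z) = -3*z*3 = -9*z)
p(N) = (-5 + N)/(2*N) (p(N) = (N - 5)/(N + N) = (-5 + N)/((2*N)) = (-5 + N)*(1/(2*N)) = (-5 + N)/(2*N))
(R(n(5)) + p(8))*108 = (-9*5 + (1/2)*(-5 + 8)/8)*108 = (-45 + (1/2)*(1/8)*3)*108 = (-45 + 3/16)*108 = -717/16*108 = -19359/4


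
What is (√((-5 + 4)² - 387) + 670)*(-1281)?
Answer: -858270 - 1281*I*√386 ≈ -8.5827e+5 - 25168.0*I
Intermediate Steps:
(√((-5 + 4)² - 387) + 670)*(-1281) = (√((-1)² - 387) + 670)*(-1281) = (√(1 - 387) + 670)*(-1281) = (√(-386) + 670)*(-1281) = (I*√386 + 670)*(-1281) = (670 + I*√386)*(-1281) = -858270 - 1281*I*√386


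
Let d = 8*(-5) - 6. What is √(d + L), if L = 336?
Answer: √290 ≈ 17.029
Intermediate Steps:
d = -46 (d = -40 - 6 = -46)
√(d + L) = √(-46 + 336) = √290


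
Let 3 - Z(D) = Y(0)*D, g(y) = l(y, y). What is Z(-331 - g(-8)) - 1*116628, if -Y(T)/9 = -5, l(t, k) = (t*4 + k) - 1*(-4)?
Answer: -103350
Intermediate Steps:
l(t, k) = 4 + k + 4*t (l(t, k) = (4*t + k) + 4 = (k + 4*t) + 4 = 4 + k + 4*t)
Y(T) = 45 (Y(T) = -9*(-5) = 45)
g(y) = 4 + 5*y (g(y) = 4 + y + 4*y = 4 + 5*y)
Z(D) = 3 - 45*D
Z(-331 - g(-8)) - 1*116628 = (3 - 45*(-331 - (4 + 5*(-8)))) - 1*116628 = (3 - 45*(-331 - (4 - 40))) - 116628 = (3 - 45*(-331 - 1*(-36))) - 116628 = (3 - 45*(-331 + 36)) - 116628 = (3 - 45*(-295)) - 116628 = (3 + 13275) - 116628 = 13278 - 116628 = -103350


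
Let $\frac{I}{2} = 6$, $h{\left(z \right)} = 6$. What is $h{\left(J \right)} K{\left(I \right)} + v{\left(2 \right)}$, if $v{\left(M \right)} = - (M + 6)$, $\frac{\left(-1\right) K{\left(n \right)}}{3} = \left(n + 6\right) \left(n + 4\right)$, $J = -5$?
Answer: $-5192$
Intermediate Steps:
$I = 12$ ($I = 2 \cdot 6 = 12$)
$K{\left(n \right)} = - 3 \left(4 + n\right) \left(6 + n\right)$ ($K{\left(n \right)} = - 3 \left(n + 6\right) \left(n + 4\right) = - 3 \left(6 + n\right) \left(4 + n\right) = - 3 \left(4 + n\right) \left(6 + n\right)$)
$v{\left(M \right)} = -6 - M$ ($v{\left(M \right)} = - (6 + M) = -6 - M$)
$h{\left(J \right)} K{\left(I \right)} + v{\left(2 \right)} = 6 \left(-72 - 360 - 3 \cdot 12^{2}\right) - 8 = 6 \left(-72 - 360 - 432\right) - 8 = 6 \left(-864\right) - 8 = -5184 - 8 = -5192$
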